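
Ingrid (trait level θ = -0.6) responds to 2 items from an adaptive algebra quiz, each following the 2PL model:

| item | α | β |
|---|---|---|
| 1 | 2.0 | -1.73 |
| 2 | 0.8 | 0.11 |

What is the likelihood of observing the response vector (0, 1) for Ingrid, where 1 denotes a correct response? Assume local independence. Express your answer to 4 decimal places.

0.0342

P(θ) = 1 / (1 + exp(−α(θ − β)))
P_1 = 1/(1+e^{-2.2600}) = 0.9055
P_2 = 1/(1+e^{0.5680}) = 0.3617
L = (1−P_1) × P_2 = 0.0945 × 0.3617 = 0.03418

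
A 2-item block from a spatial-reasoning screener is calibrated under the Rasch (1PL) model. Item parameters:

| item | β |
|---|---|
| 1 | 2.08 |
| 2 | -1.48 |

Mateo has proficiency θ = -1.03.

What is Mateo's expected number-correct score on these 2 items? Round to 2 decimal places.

P(θ) = 1 / (1 + exp(−(θ − β)))
P_1 = 1/(1+e^{3.1100}) = 0.0427
P_2 = 1/(1+e^{-0.4500}) = 0.6106
E[score] = 0.0427 + 0.6106 = 0.6533

0.65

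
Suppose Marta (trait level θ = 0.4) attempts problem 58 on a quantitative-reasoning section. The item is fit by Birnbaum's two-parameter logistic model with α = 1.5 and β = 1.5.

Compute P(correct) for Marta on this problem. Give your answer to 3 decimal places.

0.161

P(θ) = 1 / (1 + exp(−α(θ − β)))
Exponent: 1.5 × (0.4 − 1.5) = -1.6500
1/(1 + e^{1.6500}) = 0.1611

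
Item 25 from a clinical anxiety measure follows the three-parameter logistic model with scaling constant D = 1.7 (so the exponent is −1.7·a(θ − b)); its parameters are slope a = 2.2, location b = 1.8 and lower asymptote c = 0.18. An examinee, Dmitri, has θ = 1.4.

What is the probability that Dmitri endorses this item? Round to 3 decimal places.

P(θ) = c + (1 − c) · 1 / (1 + exp(−D·a(θ − b)))
Exponent: 1.7 × 2.2 × (1.4 − 1.8) = -1.4960
1/(1 + e^{1.4960}) = 0.1830
P = 0.18 + 0.82 × 0.1830 = 0.3301

0.330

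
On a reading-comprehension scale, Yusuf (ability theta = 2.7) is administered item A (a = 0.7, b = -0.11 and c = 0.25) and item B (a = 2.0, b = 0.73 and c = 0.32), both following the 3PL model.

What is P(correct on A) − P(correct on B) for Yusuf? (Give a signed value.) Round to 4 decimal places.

-0.0791

P(theta) = c + (1 − c) · 1 / (1 + exp(−a(theta − b)))
P_A = 0.9080
P_B = 0.9870
P_A − P_B = -0.0791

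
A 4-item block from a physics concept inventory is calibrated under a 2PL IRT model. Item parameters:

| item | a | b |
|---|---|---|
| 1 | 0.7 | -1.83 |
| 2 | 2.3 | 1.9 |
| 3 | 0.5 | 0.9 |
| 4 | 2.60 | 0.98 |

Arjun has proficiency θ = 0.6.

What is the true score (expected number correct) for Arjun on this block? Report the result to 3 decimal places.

P(θ) = 1 / (1 + exp(−a(θ − b)))
P_1 = 1/(1+e^{-1.7010}) = 0.8457
P_2 = 1/(1+e^{2.9900}) = 0.0479
P_3 = 1/(1+e^{0.1500}) = 0.4626
P_4 = 1/(1+e^{0.9880}) = 0.2713
E[score] = 0.8457 + 0.0479 + 0.4626 + 0.2713 = 1.6274

1.627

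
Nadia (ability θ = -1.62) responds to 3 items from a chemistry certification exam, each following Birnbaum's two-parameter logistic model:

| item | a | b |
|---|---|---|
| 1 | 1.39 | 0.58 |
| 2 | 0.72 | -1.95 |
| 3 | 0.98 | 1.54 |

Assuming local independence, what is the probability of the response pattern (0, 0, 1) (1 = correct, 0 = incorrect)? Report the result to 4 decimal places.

P(θ) = 1 / (1 + exp(−a(θ − b)))
P_1 = 1/(1+e^{3.0580}) = 0.0449
P_2 = 1/(1+e^{-0.2376}) = 0.5591
P_3 = 1/(1+e^{3.0968}) = 0.0432
L = (1−P_1) × (1−P_2) × P_3 = 0.9551 × 0.4409 × 0.0432 = 0.01821

0.0182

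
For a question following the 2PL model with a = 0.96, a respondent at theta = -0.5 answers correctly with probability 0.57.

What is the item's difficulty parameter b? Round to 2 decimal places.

P(theta) = 1 / (1 + exp(−a(theta − b)))
logit(0.57) = ln(0.57/0.43) = 0.2819
b = theta − logit/(a) = -0.5 − 0.2819/0.9600 = -0.7936

-0.79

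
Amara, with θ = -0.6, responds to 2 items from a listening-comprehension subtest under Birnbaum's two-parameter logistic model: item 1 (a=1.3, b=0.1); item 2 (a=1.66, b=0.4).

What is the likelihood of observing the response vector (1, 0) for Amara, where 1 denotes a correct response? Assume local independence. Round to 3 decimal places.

P(θ) = 1 / (1 + exp(−a(θ − b)))
P_1 = 1/(1+e^{0.9100}) = 0.2870
P_2 = 1/(1+e^{1.6600}) = 0.1598
L = P_1 × (1−P_2) = 0.2870 × 0.8402 = 0.24115

0.241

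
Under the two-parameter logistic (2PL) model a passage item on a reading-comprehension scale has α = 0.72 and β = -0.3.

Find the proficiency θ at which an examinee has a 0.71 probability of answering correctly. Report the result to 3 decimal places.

P(θ) = 1 / (1 + exp(−α(θ − β)))
logit = ln(0.7100/0.2900) = 0.8954
θ = β + logit/(α) = -0.3 + 0.8954/0.7200 = 0.9436

0.944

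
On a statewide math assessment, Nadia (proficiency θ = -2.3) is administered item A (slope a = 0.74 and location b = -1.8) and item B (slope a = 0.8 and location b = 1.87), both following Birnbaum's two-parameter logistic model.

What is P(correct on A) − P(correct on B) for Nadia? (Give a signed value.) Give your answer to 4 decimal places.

0.3742

P(θ) = 1 / (1 + exp(−a(θ − b)))
P_A = 0.4085
P_B = 0.0344
P_A − P_B = 0.3742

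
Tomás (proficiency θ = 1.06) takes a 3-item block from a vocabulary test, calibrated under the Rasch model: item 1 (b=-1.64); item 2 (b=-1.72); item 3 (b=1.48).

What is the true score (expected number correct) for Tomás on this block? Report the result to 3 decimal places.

P(θ) = 1 / (1 + exp(−(θ − b)))
P_1 = 1/(1+e^{-2.7000}) = 0.9370
P_2 = 1/(1+e^{-2.7800}) = 0.9416
P_3 = 1/(1+e^{0.4200}) = 0.3965
E[score] = 0.9370 + 0.9416 + 0.3965 = 2.2751

2.275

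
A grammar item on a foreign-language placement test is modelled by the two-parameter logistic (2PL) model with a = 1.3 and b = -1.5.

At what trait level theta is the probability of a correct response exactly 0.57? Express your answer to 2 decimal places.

P(theta) = 1 / (1 + exp(−a(theta − b)))
logit = ln(0.5700/0.4300) = 0.2819
theta = b + logit/(a) = -1.5 + 0.2819/1.3000 = -1.2832

-1.28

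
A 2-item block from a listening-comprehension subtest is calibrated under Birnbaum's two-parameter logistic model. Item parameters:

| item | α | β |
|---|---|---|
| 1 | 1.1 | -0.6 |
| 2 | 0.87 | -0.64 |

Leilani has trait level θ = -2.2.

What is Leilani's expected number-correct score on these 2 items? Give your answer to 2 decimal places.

P(θ) = 1 / (1 + exp(−α(θ − β)))
P_1 = 1/(1+e^{1.7600}) = 0.1468
P_2 = 1/(1+e^{1.3572}) = 0.2047
E[score] = 0.1468 + 0.2047 = 0.3515

0.35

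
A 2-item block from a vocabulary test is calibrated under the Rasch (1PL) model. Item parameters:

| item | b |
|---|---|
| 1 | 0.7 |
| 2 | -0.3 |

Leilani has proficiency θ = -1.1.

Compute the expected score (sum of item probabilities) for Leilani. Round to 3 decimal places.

0.452

P(θ) = 1 / (1 + exp(−(θ − b)))
P_1 = 1/(1+e^{1.8000}) = 0.1419
P_2 = 1/(1+e^{0.8000}) = 0.3100
E[score] = 0.1419 + 0.3100 = 0.4519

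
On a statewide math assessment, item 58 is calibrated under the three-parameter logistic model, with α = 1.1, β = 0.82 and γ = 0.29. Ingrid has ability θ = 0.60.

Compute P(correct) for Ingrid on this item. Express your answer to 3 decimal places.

P(θ) = γ + (1 − γ) · 1 / (1 + exp(−α(θ − β)))
Exponent: 1.1 × (0.60 − 0.82) = -0.2420
1/(1 + e^{0.2420}) = 0.4398
P = 0.29 + 0.71 × 0.4398 = 0.6023

0.602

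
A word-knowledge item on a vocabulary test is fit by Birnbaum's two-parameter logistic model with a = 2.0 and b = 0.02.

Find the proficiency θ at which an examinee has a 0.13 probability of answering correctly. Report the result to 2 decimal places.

P(θ) = 1 / (1 + exp(−a(θ − b)))
logit = ln(0.1300/0.8700) = -1.9010
θ = b + logit/(a) = 0.02 + (-1.9010)/2.0000 = -0.9305

-0.93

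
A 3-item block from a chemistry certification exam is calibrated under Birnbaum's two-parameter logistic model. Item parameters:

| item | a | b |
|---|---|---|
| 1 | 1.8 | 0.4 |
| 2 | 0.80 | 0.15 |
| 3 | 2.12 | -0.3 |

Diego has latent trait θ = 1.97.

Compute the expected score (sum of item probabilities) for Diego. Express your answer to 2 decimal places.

2.75

P(θ) = 1 / (1 + exp(−a(θ − b)))
P_1 = 1/(1+e^{-2.8260}) = 0.9441
P_2 = 1/(1+e^{-1.4560}) = 0.8109
P_3 = 1/(1+e^{-4.8124}) = 0.9919
E[score] = 0.9441 + 0.8109 + 0.9919 = 2.7469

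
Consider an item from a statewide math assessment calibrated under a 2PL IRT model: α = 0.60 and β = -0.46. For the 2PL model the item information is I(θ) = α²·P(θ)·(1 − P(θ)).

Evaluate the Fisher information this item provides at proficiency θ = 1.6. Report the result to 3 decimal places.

P = 1/(1+e^{-1.2360}) = 0.7749
P(1−P) = 0.7749 × 0.2251 = 0.1744
I = α² × P(1−P) = 0.60² × 0.1744 = 0.06280

0.063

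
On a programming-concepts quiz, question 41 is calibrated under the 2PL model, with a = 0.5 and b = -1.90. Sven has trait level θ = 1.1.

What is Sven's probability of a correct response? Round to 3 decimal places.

0.818

P(θ) = 1 / (1 + exp(−a(θ − b)))
Exponent: 0.5 × (1.1 − (-1.90)) = 1.5000
1/(1 + e^{-1.5000}) = 0.8176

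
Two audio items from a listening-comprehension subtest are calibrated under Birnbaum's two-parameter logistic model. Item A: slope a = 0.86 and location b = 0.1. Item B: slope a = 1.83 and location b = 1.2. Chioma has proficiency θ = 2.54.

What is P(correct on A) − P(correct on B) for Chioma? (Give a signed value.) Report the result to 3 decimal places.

P(θ) = 1 / (1 + exp(−a(θ − b)))
P_A = 0.8907
P_B = 0.9207
P_A − P_B = -0.0300

-0.030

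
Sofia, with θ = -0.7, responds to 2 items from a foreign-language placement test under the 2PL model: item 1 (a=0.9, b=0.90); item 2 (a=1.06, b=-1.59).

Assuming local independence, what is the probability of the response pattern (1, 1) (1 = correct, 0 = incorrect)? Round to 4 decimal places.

0.1379

P(θ) = 1 / (1 + exp(−a(θ − b)))
P_1 = 1/(1+e^{1.4400}) = 0.1915
P_2 = 1/(1+e^{-0.9434}) = 0.7198
L = P_1 × P_2 = 0.1915 × 0.7198 = 0.13787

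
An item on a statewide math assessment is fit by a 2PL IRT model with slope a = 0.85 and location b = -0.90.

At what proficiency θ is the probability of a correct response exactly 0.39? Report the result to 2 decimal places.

-1.43

P(θ) = 1 / (1 + exp(−a(θ − b)))
logit = ln(0.3900/0.6100) = -0.4473
θ = b + logit/(a) = -0.90 + (-0.4473)/0.8500 = -1.4262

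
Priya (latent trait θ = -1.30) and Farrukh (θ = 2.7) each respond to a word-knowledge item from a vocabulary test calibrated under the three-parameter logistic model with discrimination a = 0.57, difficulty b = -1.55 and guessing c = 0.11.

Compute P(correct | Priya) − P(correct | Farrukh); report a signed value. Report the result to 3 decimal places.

P(θ) = c + (1 − c) · 1 / (1 + exp(−a(θ − b)))
P(Priya) = 0.5867  [exponent 0.1425]
P(Farrukh) = 0.9275  [exponent 2.4225]
Difference = 0.5867 − 0.9275 = -0.3408

-0.341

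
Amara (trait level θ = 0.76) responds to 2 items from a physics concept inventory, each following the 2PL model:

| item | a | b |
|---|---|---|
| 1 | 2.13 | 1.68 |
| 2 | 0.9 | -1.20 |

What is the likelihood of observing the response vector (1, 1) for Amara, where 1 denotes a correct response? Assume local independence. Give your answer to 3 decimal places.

0.105

P(θ) = 1 / (1 + exp(−a(θ − b)))
P_1 = 1/(1+e^{1.9596}) = 0.1235
P_2 = 1/(1+e^{-1.7640}) = 0.8537
L = P_1 × P_2 = 0.1235 × 0.8537 = 0.10544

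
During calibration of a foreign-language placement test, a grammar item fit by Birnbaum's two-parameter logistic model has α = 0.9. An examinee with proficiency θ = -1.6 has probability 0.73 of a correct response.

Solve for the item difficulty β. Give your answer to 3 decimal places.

P(θ) = 1 / (1 + exp(−α(θ − β)))
logit(0.73) = ln(0.73/0.27) = 0.9946
β = θ − logit/(α) = -1.6 − 0.9946/0.9000 = -2.7051

-2.705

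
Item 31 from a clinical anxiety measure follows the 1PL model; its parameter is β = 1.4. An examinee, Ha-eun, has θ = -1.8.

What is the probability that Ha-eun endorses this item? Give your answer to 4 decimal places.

0.0392

P(θ) = 1 / (1 + exp(−(θ − β)))
Exponent: (-1.8 − 1.4) = -3.2000
1/(1 + e^{3.2000}) = 0.0392
P = 0.0392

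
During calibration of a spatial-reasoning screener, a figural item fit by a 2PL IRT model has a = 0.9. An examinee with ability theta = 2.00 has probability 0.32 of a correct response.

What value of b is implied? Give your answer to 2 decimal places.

P(theta) = 1 / (1 + exp(−a(theta − b)))
logit(0.32) = ln(0.32/0.68) = -0.7538
b = theta − logit/(a) = 2.00 − (-0.7538)/0.9000 = 2.8375

2.84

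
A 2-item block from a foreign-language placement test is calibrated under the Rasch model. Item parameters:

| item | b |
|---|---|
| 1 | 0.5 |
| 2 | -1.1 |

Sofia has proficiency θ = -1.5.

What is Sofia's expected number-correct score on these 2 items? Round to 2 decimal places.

P(θ) = 1 / (1 + exp(−(θ − b)))
P_1 = 1/(1+e^{2.0000}) = 0.1192
P_2 = 1/(1+e^{0.4000}) = 0.4013
E[score] = 0.1192 + 0.4013 = 0.5205

0.52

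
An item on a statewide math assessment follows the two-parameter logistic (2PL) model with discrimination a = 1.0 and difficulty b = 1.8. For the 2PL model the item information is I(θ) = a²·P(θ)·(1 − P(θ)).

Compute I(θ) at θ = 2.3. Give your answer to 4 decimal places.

0.2350

P = 1/(1+e^{-0.5000}) = 0.6225
P(1−P) = 0.6225 × 0.3775 = 0.2350
I = a² × P(1−P) = 1.0² × 0.2350 = 0.23500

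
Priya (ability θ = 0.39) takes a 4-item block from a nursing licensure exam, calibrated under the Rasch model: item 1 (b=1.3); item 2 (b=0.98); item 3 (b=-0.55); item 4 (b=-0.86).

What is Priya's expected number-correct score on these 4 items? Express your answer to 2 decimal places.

P(θ) = 1 / (1 + exp(−(θ − b)))
P_1 = 1/(1+e^{0.9100}) = 0.2870
P_2 = 1/(1+e^{0.5900}) = 0.3566
P_3 = 1/(1+e^{-0.9400}) = 0.7191
P_4 = 1/(1+e^{-1.2500}) = 0.7773
E[score] = 0.2870 + 0.3566 + 0.7191 + 0.7773 = 2.1400

2.14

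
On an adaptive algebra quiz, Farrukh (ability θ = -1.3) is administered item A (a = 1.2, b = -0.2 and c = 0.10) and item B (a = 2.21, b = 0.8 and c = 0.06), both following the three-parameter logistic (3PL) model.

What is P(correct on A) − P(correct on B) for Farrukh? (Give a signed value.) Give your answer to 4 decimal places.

P(θ) = c + (1 − c) · 1 / (1 + exp(−a(θ − b)))
P_A = 0.2897
P_B = 0.0690
P_A − P_B = 0.2208

0.2208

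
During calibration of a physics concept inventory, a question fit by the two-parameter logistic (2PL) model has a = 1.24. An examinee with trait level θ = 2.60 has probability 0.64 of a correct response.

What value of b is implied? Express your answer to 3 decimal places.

2.136

P(θ) = 1 / (1 + exp(−a(θ − b)))
logit(0.64) = ln(0.64/0.36) = 0.5754
b = θ − logit/(a) = 2.60 − 0.5754/1.2400 = 2.1360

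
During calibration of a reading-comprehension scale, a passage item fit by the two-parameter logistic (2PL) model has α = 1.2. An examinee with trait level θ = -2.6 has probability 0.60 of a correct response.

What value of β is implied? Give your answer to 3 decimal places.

P(θ) = 1 / (1 + exp(−α(θ − β)))
logit(0.60) = ln(0.60/0.40) = 0.4055
β = θ − logit/(α) = -2.6 − 0.4055/1.2000 = -2.9379

-2.938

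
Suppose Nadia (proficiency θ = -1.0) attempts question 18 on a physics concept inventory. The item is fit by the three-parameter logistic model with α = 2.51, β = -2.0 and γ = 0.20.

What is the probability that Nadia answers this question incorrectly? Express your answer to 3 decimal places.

0.060

P(θ) = γ + (1 − γ) · 1 / (1 + exp(−α(θ − β)))
Exponent: 2.51 × (-1.0 − (-2.0)) = 2.5100
1/(1 + e^{-2.5100}) = 0.9248
P = 0.20 + 0.80 × 0.9248 = 0.9399
P(incorrect) = 1 − 0.9399 = 0.0601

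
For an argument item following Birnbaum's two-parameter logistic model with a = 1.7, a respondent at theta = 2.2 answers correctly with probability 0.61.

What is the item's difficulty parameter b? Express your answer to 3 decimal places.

1.937

P(theta) = 1 / (1 + exp(−a(theta − b)))
logit(0.61) = ln(0.61/0.39) = 0.4473
b = theta − logit/(a) = 2.2 − 0.4473/1.7000 = 1.9369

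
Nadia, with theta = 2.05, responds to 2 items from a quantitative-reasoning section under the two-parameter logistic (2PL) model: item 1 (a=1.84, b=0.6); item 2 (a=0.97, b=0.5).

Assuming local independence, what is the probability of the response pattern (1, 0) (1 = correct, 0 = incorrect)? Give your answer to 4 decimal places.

0.1701

P(theta) = 1 / (1 + exp(−a(theta − b)))
P_1 = 1/(1+e^{-2.6680}) = 0.9351
P_2 = 1/(1+e^{-1.5035}) = 0.8181
L = P_1 × (1−P_2) = 0.9351 × 0.1819 = 0.17010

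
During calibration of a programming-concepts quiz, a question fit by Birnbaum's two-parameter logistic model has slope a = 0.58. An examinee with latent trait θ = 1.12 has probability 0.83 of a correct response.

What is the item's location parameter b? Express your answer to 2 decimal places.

-1.61

P(θ) = 1 / (1 + exp(−a(θ − b)))
logit(0.83) = ln(0.83/0.17) = 1.5856
b = θ − logit/(a) = 1.12 − 1.5856/0.5800 = -1.6138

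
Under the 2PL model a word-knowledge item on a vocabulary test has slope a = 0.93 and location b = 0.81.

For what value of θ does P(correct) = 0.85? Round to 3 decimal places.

2.675

P(θ) = 1 / (1 + exp(−a(θ − b)))
logit = ln(0.8500/0.1500) = 1.7346
θ = b + logit/(a) = 0.81 + 1.7346/0.9300 = 2.6752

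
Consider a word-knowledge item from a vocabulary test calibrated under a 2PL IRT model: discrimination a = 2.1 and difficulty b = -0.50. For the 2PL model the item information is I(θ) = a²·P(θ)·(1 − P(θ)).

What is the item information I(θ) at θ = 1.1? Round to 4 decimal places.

0.1431

P = 1/(1+e^{-3.3600}) = 0.9664
P(1−P) = 0.9664 × 0.0336 = 0.0324
I = a² × P(1−P) = 2.1² × 0.0324 = 0.14307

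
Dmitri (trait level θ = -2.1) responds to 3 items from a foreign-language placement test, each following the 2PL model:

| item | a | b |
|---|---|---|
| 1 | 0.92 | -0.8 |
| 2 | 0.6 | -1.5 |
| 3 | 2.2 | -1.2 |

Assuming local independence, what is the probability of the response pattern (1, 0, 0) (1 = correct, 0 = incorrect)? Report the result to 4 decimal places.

0.1202

P(θ) = 1 / (1 + exp(−a(θ − b)))
P_1 = 1/(1+e^{1.1960}) = 0.2322
P_2 = 1/(1+e^{0.3600}) = 0.4110
P_3 = 1/(1+e^{1.9800}) = 0.1213
L = P_1 × (1−P_2) × (1−P_3) = 0.2322 × 0.5890 × 0.8787 = 0.12018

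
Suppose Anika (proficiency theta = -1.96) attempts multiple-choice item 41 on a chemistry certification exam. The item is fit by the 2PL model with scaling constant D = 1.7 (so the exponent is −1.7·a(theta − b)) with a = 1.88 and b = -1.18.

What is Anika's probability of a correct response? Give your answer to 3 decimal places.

P(theta) = 1 / (1 + exp(−D·a(theta − b)))
Exponent: 1.7 × 1.88 × (-1.96 − (-1.18)) = -2.4929
1/(1 + e^{2.4929}) = 0.0764
P = 0.0764

0.076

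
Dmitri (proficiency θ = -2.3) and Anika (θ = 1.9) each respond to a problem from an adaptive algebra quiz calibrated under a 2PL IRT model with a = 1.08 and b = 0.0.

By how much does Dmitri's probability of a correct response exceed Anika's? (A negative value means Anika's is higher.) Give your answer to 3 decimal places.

P(θ) = 1 / (1 + exp(−a(θ − b)))
P(Dmitri) = 0.0770  [exponent -2.4840]
P(Anika) = 0.8861  [exponent 2.0520]
Difference = 0.0770 − 0.8861 = -0.8092

-0.809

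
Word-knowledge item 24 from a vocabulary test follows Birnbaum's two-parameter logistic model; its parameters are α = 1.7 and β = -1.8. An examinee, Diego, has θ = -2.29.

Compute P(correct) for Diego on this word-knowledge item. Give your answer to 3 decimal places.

0.303

P(θ) = 1 / (1 + exp(−α(θ − β)))
Exponent: 1.7 × (-2.29 − (-1.8)) = -0.8330
1/(1 + e^{0.8330}) = 0.3030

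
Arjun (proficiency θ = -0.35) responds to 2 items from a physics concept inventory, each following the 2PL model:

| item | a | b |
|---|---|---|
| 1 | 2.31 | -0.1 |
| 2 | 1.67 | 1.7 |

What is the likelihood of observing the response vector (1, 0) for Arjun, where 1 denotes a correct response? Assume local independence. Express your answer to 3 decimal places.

0.348

P(θ) = 1 / (1 + exp(−a(θ − b)))
P_1 = 1/(1+e^{0.5775}) = 0.3595
P_2 = 1/(1+e^{3.4235}) = 0.0316
L = P_1 × (1−P_2) = 0.3595 × 0.9684 = 0.34816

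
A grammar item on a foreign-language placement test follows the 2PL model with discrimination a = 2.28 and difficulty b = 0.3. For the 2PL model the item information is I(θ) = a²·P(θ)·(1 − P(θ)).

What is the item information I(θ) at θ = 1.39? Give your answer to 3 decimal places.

0.369

P = 1/(1+e^{-2.4852}) = 0.9231
P(1−P) = 0.9231 × 0.0769 = 0.0710
I = a² × P(1−P) = 2.28² × 0.0710 = 0.36903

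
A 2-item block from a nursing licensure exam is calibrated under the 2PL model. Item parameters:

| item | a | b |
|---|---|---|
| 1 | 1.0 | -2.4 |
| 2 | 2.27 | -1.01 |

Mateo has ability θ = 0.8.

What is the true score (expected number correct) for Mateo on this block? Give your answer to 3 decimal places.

1.945

P(θ) = 1 / (1 + exp(−a(θ − b)))
P_1 = 1/(1+e^{-3.2000}) = 0.9608
P_2 = 1/(1+e^{-4.1087}) = 0.9838
E[score] = 0.9608 + 0.9838 = 1.9447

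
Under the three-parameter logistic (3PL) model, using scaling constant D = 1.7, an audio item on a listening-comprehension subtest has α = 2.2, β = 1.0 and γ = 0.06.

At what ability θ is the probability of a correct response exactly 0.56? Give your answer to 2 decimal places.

P(θ) = γ + (1 − γ) · 1 / (1 + exp(−D·α(θ − β)))
Remove guessing floor: (0.56 − 0.06)/(1 − 0.06) = 0.5319
logit = ln(0.5319/0.4681) = 0.1278
θ = β + logit/(1.7·α) = 1.0 + 0.1278/3.7400 = 1.0342

1.03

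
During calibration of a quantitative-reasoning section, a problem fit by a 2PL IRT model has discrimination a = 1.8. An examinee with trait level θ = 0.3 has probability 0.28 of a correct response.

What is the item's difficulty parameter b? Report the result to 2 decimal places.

P(θ) = 1 / (1 + exp(−a(θ − b)))
logit(0.28) = ln(0.28/0.72) = -0.9445
b = θ − logit/(a) = 0.3 − (-0.9445)/1.8000 = 0.8247

0.82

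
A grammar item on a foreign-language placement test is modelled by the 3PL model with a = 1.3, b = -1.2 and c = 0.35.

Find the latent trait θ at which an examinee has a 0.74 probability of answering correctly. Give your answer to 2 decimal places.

-0.89

P(θ) = c + (1 − c) · 1 / (1 + exp(−a(θ − b)))
Remove guessing floor: (0.74 − 0.35)/(1 − 0.35) = 0.6000
logit = ln(0.6000/0.4000) = 0.4055
θ = b + logit/(a) = -1.2 + 0.4055/1.3000 = -0.8881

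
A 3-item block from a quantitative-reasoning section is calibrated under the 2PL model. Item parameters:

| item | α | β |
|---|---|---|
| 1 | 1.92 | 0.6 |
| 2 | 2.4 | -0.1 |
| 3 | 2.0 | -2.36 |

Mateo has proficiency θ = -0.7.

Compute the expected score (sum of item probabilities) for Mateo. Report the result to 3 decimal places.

1.233

P(θ) = 1 / (1 + exp(−α(θ − β)))
P_1 = 1/(1+e^{2.4960}) = 0.0761
P_2 = 1/(1+e^{1.4400}) = 0.1915
P_3 = 1/(1+e^{-3.3200}) = 0.9651
E[score] = 0.0761 + 0.1915 + 0.9651 = 1.2328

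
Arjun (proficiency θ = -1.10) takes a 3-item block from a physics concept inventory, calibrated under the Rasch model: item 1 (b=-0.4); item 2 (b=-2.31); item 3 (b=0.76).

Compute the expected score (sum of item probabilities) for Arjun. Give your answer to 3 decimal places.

P(θ) = 1 / (1 + exp(−(θ − b)))
P_1 = 1/(1+e^{0.7000}) = 0.3318
P_2 = 1/(1+e^{-1.2100}) = 0.7703
P_3 = 1/(1+e^{1.8600}) = 0.1347
E[score] = 0.3318 + 0.7703 + 0.1347 = 1.2368

1.237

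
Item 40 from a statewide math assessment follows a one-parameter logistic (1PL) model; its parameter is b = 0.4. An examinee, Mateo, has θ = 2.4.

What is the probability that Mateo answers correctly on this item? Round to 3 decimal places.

0.881

P(θ) = 1 / (1 + exp(−(θ − b)))
Exponent: (2.4 − 0.4) = 2.0000
1/(1 + e^{-2.0000}) = 0.8808
P = 0.8808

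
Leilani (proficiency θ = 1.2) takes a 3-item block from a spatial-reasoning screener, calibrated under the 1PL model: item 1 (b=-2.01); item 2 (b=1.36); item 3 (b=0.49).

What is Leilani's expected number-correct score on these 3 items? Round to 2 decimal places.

P(θ) = 1 / (1 + exp(−(θ − b)))
P_1 = 1/(1+e^{-3.2100}) = 0.9612
P_2 = 1/(1+e^{0.1600}) = 0.4601
P_3 = 1/(1+e^{-0.7100}) = 0.6704
E[score] = 0.9612 + 0.4601 + 0.6704 = 2.0917

2.09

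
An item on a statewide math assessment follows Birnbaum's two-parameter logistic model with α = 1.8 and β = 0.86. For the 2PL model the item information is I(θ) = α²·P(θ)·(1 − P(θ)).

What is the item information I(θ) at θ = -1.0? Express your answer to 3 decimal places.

P = 1/(1+e^{3.3480}) = 0.0340
P(1−P) = 0.0340 × 0.9660 = 0.0328
I = α² × P(1−P) = 1.8² × 0.0328 = 0.10630

0.106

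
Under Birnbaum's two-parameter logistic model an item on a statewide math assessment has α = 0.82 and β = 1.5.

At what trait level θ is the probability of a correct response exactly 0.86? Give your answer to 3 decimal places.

P(θ) = 1 / (1 + exp(−α(θ − β)))
logit = ln(0.8600/0.1400) = 1.8153
θ = β + logit/(α) = 1.5 + 1.8153/0.8200 = 3.7138

3.714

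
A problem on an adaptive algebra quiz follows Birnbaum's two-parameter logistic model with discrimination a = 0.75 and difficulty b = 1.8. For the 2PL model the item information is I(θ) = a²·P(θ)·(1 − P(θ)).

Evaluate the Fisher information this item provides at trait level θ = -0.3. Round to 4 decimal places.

0.0799

P = 1/(1+e^{1.5750}) = 0.1715
P(1−P) = 0.1715 × 0.8285 = 0.1421
I = a² × P(1−P) = 0.75² × 0.1421 = 0.07993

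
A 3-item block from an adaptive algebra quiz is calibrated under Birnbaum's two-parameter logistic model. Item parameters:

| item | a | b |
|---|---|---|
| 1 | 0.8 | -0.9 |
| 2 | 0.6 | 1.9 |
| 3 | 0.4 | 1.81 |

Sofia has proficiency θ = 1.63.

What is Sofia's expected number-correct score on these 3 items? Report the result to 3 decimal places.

P(θ) = 1 / (1 + exp(−a(θ − b)))
P_1 = 1/(1+e^{-2.0240}) = 0.8833
P_2 = 1/(1+e^{0.1620}) = 0.4596
P_3 = 1/(1+e^{0.0720}) = 0.4820
E[score] = 0.8833 + 0.4596 + 0.4820 = 1.8249

1.825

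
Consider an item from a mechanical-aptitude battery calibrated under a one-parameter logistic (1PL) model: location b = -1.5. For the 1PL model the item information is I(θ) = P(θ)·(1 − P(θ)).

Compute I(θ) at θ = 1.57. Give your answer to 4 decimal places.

0.0424

P = 1/(1+e^{-3.0700}) = 0.9556
P(1−P) = 0.9556 × 0.0444 = 0.0424
I = P(1−P) = 0.04239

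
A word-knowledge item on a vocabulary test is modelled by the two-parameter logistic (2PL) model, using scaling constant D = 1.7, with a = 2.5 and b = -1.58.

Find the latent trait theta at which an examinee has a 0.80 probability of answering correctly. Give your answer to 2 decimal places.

-1.25

P(theta) = 1 / (1 + exp(−D·a(theta − b)))
logit = ln(0.8000/0.2000) = 1.3863
theta = b + logit/(1.7·a) = -1.58 + 1.3863/4.2500 = -1.2538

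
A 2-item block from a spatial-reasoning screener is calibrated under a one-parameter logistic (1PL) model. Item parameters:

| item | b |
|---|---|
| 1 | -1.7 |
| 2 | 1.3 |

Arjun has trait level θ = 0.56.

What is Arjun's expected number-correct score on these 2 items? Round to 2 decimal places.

P(θ) = 1 / (1 + exp(−(θ − b)))
P_1 = 1/(1+e^{-2.2600}) = 0.9055
P_2 = 1/(1+e^{0.7400}) = 0.3230
E[score] = 0.9055 + 0.3230 = 1.2285

1.23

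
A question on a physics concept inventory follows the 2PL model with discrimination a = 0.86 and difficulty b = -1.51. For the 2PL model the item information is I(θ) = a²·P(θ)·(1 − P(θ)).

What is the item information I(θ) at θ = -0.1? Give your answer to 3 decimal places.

P = 1/(1+e^{-1.2126}) = 0.7708
P(1−P) = 0.7708 × 0.2292 = 0.1767
I = a² × P(1−P) = 0.86² × 0.1767 = 0.13068

0.131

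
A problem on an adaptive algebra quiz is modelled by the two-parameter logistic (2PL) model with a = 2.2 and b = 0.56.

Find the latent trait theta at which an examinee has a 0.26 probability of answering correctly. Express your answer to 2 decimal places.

0.08

P(theta) = 1 / (1 + exp(−a(theta − b)))
logit = ln(0.2600/0.7400) = -1.0460
theta = b + logit/(a) = 0.56 + (-1.0460)/2.2000 = 0.0846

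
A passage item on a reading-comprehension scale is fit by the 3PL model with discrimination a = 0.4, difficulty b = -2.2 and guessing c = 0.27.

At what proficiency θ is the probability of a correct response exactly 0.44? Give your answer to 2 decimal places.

P(θ) = c + (1 − c) · 1 / (1 + exp(−a(θ − b)))
Remove guessing floor: (0.44 − 0.27)/(1 − 0.27) = 0.2329
logit = ln(0.2329/0.7671) = -1.1921
θ = b + logit/(a) = -2.2 + (-1.1921)/0.4000 = -5.1803

-5.18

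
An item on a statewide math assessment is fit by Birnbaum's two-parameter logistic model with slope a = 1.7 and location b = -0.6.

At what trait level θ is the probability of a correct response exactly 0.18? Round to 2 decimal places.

-1.49

P(θ) = 1 / (1 + exp(−a(θ − b)))
logit = ln(0.1800/0.8200) = -1.5163
θ = b + logit/(a) = -0.6 + (-1.5163)/1.7000 = -1.4920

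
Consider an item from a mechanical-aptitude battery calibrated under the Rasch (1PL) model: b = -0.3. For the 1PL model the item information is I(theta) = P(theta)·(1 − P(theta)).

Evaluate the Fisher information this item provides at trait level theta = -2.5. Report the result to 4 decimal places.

0.0898

P = 1/(1+e^{2.2000}) = 0.0998
P(1−P) = 0.0998 × 0.9002 = 0.0898
I = P(1−P) = 0.08980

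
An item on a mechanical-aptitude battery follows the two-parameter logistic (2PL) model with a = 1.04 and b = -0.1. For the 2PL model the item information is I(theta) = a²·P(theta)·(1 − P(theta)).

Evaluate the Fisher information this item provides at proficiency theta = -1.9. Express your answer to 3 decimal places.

0.125

P = 1/(1+e^{1.8720}) = 0.1333
P(1−P) = 0.1333 × 0.8667 = 0.1155
I = a² × P(1−P) = 1.04² × 0.1155 = 0.12497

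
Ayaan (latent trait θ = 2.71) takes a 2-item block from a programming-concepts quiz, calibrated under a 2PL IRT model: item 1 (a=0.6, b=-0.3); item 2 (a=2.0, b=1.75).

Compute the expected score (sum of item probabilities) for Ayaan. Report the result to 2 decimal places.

1.73

P(θ) = 1 / (1 + exp(−a(θ − b)))
P_1 = 1/(1+e^{-1.8060}) = 0.8589
P_2 = 1/(1+e^{-1.9200}) = 0.8721
E[score] = 0.8589 + 0.8721 = 1.7310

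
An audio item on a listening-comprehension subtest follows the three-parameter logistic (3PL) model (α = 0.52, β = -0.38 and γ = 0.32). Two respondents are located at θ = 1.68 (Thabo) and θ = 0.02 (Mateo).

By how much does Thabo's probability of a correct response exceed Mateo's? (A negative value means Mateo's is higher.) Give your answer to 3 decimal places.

0.131

P(θ) = γ + (1 − γ) · 1 / (1 + exp(−α(θ − β)))
P(Thabo) = 0.8265  [exponent 1.0712]
P(Mateo) = 0.6952  [exponent 0.2080]
Difference = 0.8265 − 0.6952 = 0.1312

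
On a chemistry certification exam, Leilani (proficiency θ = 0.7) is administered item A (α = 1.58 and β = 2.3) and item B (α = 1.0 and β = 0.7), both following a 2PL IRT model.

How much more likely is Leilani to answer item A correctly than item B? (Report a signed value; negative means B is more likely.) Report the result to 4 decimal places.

P(θ) = 1 / (1 + exp(−α(θ − β)))
P_A = 0.0739
P_B = 0.5000
P_A − P_B = -0.4261

-0.4261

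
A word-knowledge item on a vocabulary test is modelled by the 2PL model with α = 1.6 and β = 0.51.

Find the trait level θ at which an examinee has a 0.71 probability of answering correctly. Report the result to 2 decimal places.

1.07

P(θ) = 1 / (1 + exp(−α(θ − β)))
logit = ln(0.7100/0.2900) = 0.8954
θ = β + logit/(α) = 0.51 + 0.8954/1.6000 = 1.0696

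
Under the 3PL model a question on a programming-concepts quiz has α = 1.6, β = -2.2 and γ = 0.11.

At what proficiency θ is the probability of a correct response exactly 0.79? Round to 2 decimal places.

P(θ) = γ + (1 − γ) · 1 / (1 + exp(−α(θ − β)))
Remove guessing floor: (0.79 − 0.11)/(1 − 0.11) = 0.7640
logit = ln(0.7640/0.2360) = 1.1750
θ = β + logit/(α) = -2.2 + 1.1750/1.6000 = -1.4656

-1.47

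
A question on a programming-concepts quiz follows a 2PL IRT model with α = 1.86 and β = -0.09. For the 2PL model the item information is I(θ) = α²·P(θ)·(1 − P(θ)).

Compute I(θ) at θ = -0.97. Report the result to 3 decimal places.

P = 1/(1+e^{1.6368}) = 0.1629
P(1−P) = 0.1629 × 0.8371 = 0.1364
I = α² × P(1−P) = 1.86² × 0.1364 = 0.47177

0.472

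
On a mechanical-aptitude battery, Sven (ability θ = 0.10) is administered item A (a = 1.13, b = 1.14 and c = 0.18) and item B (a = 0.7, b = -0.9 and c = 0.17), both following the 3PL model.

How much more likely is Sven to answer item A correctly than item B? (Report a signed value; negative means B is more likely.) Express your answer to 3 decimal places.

-0.351

P(θ) = c + (1 − c) · 1 / (1 + exp(−a(θ − b)))
P_A = 0.3735
P_B = 0.7246
P_A − P_B = -0.3511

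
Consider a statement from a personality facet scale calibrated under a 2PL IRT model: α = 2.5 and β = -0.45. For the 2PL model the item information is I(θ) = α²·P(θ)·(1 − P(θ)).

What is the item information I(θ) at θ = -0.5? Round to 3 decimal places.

P = 1/(1+e^{0.1250}) = 0.4688
P(1−P) = 0.4688 × 0.5312 = 0.2490
I = α² × P(1−P) = 2.5² × 0.2490 = 1.55641

1.556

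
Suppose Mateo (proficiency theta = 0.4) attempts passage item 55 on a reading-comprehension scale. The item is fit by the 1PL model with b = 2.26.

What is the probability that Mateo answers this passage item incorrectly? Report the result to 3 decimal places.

P(theta) = 1 / (1 + exp(−(theta − b)))
Exponent: (0.4 − 2.26) = -1.8600
1/(1 + e^{1.8600}) = 0.1347
P = 0.1347
P(incorrect) = 1 − 0.1347 = 0.8653

0.865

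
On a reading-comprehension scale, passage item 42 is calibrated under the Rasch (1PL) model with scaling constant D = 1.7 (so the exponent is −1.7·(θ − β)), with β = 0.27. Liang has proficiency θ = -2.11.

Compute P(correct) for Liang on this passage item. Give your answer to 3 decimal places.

P(θ) = 1 / (1 + exp(−D·(θ − β)))
Exponent: 1.7 × (-2.11 − 0.27) = -4.0460
1/(1 + e^{4.0460}) = 0.0172
P = 0.0172

0.017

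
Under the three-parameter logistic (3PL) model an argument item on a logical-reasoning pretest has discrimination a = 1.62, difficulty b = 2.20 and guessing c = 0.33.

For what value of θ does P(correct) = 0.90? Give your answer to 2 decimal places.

P(θ) = c + (1 − c) · 1 / (1 + exp(−a(θ − b)))
Remove guessing floor: (0.90 − 0.33)/(1 − 0.33) = 0.8507
logit = ln(0.8507/0.1493) = 1.7405
θ = b + logit/(a) = 2.20 + 1.7405/1.6200 = 3.2744

3.27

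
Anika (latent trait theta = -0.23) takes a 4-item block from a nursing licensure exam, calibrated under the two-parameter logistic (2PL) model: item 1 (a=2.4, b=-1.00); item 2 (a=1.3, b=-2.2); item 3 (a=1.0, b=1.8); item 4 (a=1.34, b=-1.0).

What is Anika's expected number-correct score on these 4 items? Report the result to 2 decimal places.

P(theta) = 1 / (1 + exp(−a(theta − b)))
P_1 = 1/(1+e^{-1.8480}) = 0.8639
P_2 = 1/(1+e^{-2.5610}) = 0.9283
P_3 = 1/(1+e^{2.0300}) = 0.1161
P_4 = 1/(1+e^{-1.0318}) = 0.7373
E[score] = 0.8639 + 0.9283 + 0.1161 + 0.7373 = 2.6456

2.65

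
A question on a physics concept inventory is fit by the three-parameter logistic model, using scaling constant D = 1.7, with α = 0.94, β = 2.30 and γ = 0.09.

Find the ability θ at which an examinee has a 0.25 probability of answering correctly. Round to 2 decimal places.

1.33

P(θ) = γ + (1 − γ) · 1 / (1 + exp(−D·α(θ − β)))
Remove guessing floor: (0.25 − 0.09)/(1 − 0.09) = 0.1758
logit = ln(0.1758/0.8242) = -1.5449
θ = β + logit/(1.7·α) = 2.30 + (-1.5449)/1.5980 = 1.3332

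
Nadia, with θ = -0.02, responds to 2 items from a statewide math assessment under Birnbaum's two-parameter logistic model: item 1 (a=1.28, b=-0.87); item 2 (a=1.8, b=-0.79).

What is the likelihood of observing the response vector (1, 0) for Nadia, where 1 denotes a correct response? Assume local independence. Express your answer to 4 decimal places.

P(θ) = 1 / (1 + exp(−a(θ − b)))
P_1 = 1/(1+e^{-1.0880}) = 0.7480
P_2 = 1/(1+e^{-1.3860}) = 0.8000
L = P_1 × (1−P_2) = 0.7480 × 0.2000 = 0.14964

0.1496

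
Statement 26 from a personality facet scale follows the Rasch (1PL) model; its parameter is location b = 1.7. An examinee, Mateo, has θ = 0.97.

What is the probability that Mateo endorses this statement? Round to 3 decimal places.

0.325

P(θ) = 1 / (1 + exp(−(θ − b)))
Exponent: (0.97 − 1.7) = -0.7300
1/(1 + e^{0.7300}) = 0.3252
P = 0.3252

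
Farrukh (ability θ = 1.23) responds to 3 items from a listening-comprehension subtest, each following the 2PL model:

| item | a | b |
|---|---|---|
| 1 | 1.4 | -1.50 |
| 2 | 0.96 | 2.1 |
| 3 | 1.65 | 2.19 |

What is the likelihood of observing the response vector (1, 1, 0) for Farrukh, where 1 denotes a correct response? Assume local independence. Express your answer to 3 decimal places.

0.246

P(θ) = 1 / (1 + exp(−a(θ − b)))
P_1 = 1/(1+e^{-3.8220}) = 0.9786
P_2 = 1/(1+e^{0.8352}) = 0.3025
P_3 = 1/(1+e^{1.5840}) = 0.1702
L = P_1 × P_2 × (1−P_3) = 0.9786 × 0.3025 × 0.8298 = 0.24567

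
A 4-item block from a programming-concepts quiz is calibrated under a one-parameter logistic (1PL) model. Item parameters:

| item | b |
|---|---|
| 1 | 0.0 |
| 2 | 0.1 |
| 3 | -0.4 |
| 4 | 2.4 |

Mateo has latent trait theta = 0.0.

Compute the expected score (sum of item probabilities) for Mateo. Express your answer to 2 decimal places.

1.66

P(theta) = 1 / (1 + exp(−(theta − b)))
P_1 = 1/(1+e^{0.0000}) = 0.5000
P_2 = 1/(1+e^{0.1000}) = 0.4750
P_3 = 1/(1+e^{-0.4000}) = 0.5987
P_4 = 1/(1+e^{2.4000}) = 0.0832
E[score] = 0.5000 + 0.4750 + 0.5987 + 0.0832 = 1.6569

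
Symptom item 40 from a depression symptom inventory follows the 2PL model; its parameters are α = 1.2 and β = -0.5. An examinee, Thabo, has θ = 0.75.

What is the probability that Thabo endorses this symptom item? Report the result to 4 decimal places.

P(θ) = 1 / (1 + exp(−α(θ − β)))
Exponent: 1.2 × (0.75 − (-0.5)) = 1.5000
1/(1 + e^{-1.5000}) = 0.8176

0.8176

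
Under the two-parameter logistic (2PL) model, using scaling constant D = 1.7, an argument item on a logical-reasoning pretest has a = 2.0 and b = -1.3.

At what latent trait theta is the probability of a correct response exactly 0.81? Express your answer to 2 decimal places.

P(theta) = 1 / (1 + exp(−D·a(theta − b)))
logit = ln(0.8100/0.1900) = 1.4500
theta = b + logit/(1.7·a) = -1.3 + 1.4500/3.4000 = -0.8735

-0.87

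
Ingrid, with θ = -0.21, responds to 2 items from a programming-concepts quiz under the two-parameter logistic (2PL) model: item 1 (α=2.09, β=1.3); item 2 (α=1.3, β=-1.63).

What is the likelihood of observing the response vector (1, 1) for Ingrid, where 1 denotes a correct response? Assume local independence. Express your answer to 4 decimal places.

P(θ) = 1 / (1 + exp(−α(θ − β)))
P_1 = 1/(1+e^{3.1559}) = 0.0409
P_2 = 1/(1+e^{-1.8460}) = 0.8637
L = P_1 × P_2 = 0.0409 × 0.8637 = 0.03529

0.0353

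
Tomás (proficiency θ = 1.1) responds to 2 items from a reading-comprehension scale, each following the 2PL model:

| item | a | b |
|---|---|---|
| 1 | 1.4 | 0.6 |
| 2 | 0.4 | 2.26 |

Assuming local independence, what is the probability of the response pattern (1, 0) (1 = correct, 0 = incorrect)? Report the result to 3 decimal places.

P(θ) = 1 / (1 + exp(−a(θ − b)))
P_1 = 1/(1+e^{-0.7000}) = 0.6682
P_2 = 1/(1+e^{0.4640}) = 0.3860
L = P_1 × (1−P_2) = 0.6682 × 0.6140 = 0.41024

0.410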